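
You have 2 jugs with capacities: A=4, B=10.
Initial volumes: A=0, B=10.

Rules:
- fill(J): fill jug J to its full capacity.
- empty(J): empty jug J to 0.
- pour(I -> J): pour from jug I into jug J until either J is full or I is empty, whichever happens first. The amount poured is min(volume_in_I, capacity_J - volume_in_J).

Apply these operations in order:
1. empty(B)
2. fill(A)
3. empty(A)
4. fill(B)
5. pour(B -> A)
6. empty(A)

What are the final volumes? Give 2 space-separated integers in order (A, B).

Answer: 0 6

Derivation:
Step 1: empty(B) -> (A=0 B=0)
Step 2: fill(A) -> (A=4 B=0)
Step 3: empty(A) -> (A=0 B=0)
Step 4: fill(B) -> (A=0 B=10)
Step 5: pour(B -> A) -> (A=4 B=6)
Step 6: empty(A) -> (A=0 B=6)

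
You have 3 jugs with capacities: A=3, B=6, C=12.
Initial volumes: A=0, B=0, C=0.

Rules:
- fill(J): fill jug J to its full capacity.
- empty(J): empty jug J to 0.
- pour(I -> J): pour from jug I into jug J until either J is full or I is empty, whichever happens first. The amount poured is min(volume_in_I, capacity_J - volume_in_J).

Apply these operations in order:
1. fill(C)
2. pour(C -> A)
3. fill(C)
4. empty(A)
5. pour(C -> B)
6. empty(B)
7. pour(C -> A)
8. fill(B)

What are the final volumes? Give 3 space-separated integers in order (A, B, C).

Step 1: fill(C) -> (A=0 B=0 C=12)
Step 2: pour(C -> A) -> (A=3 B=0 C=9)
Step 3: fill(C) -> (A=3 B=0 C=12)
Step 4: empty(A) -> (A=0 B=0 C=12)
Step 5: pour(C -> B) -> (A=0 B=6 C=6)
Step 6: empty(B) -> (A=0 B=0 C=6)
Step 7: pour(C -> A) -> (A=3 B=0 C=3)
Step 8: fill(B) -> (A=3 B=6 C=3)

Answer: 3 6 3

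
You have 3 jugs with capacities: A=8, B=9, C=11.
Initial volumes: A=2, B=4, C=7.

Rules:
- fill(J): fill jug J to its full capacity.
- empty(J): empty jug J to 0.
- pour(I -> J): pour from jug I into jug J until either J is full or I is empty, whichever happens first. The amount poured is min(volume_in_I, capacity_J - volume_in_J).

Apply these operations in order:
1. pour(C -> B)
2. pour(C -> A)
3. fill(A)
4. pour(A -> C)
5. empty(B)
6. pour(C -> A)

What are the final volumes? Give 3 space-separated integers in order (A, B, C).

Step 1: pour(C -> B) -> (A=2 B=9 C=2)
Step 2: pour(C -> A) -> (A=4 B=9 C=0)
Step 3: fill(A) -> (A=8 B=9 C=0)
Step 4: pour(A -> C) -> (A=0 B=9 C=8)
Step 5: empty(B) -> (A=0 B=0 C=8)
Step 6: pour(C -> A) -> (A=8 B=0 C=0)

Answer: 8 0 0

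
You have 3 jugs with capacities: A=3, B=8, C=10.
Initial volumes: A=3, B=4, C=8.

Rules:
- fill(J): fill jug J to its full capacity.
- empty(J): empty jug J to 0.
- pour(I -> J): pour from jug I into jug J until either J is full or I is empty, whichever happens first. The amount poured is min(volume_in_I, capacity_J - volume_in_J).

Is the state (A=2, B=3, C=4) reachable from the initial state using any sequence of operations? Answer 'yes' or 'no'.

BFS explored all 270 reachable states.
Reachable set includes: (0,0,0), (0,0,1), (0,0,2), (0,0,3), (0,0,4), (0,0,5), (0,0,6), (0,0,7), (0,0,8), (0,0,9), (0,0,10), (0,1,0) ...
Target (A=2, B=3, C=4) not in reachable set → no.

Answer: no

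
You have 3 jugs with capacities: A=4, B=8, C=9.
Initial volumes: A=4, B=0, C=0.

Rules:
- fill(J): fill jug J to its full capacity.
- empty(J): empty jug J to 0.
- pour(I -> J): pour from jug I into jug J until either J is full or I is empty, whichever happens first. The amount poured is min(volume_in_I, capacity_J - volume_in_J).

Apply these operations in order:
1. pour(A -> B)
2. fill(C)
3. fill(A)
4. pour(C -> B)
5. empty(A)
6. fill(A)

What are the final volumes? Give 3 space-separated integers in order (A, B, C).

Answer: 4 8 5

Derivation:
Step 1: pour(A -> B) -> (A=0 B=4 C=0)
Step 2: fill(C) -> (A=0 B=4 C=9)
Step 3: fill(A) -> (A=4 B=4 C=9)
Step 4: pour(C -> B) -> (A=4 B=8 C=5)
Step 5: empty(A) -> (A=0 B=8 C=5)
Step 6: fill(A) -> (A=4 B=8 C=5)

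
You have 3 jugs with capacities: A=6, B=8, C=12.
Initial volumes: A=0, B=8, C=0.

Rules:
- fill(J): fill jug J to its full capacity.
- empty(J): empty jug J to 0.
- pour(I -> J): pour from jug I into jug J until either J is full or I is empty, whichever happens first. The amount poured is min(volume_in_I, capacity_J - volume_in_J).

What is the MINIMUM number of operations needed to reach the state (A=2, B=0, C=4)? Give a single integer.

Answer: 5

Derivation:
BFS from (A=0, B=8, C=0). One shortest path:
  1. fill(A) -> (A=6 B=8 C=0)
  2. pour(B -> C) -> (A=6 B=0 C=8)
  3. pour(A -> C) -> (A=2 B=0 C=12)
  4. pour(C -> B) -> (A=2 B=8 C=4)
  5. empty(B) -> (A=2 B=0 C=4)
Reached target in 5 moves.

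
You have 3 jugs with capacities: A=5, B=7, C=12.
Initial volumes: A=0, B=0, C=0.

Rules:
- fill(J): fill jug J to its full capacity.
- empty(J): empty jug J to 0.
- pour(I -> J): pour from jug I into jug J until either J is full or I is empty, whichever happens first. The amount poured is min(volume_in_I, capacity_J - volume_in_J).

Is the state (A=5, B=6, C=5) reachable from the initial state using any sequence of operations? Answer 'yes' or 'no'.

Answer: yes

Derivation:
BFS from (A=0, B=0, C=0):
  1. fill(B) -> (A=0 B=7 C=0)
  2. pour(B -> A) -> (A=5 B=2 C=0)
  3. empty(A) -> (A=0 B=2 C=0)
  4. pour(B -> A) -> (A=2 B=0 C=0)
  5. fill(B) -> (A=2 B=7 C=0)
  6. pour(B -> A) -> (A=5 B=4 C=0)
  7. pour(A -> C) -> (A=0 B=4 C=5)
  8. pour(B -> A) -> (A=4 B=0 C=5)
  9. fill(B) -> (A=4 B=7 C=5)
  10. pour(B -> A) -> (A=5 B=6 C=5)
Target reached → yes.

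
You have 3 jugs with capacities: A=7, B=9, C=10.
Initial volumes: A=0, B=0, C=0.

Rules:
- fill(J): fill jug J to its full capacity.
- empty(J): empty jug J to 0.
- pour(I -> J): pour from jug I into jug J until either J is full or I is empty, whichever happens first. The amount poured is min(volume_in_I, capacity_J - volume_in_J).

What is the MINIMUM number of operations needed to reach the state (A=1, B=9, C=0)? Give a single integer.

BFS from (A=0, B=0, C=0). One shortest path:
  1. fill(C) -> (A=0 B=0 C=10)
  2. pour(C -> B) -> (A=0 B=9 C=1)
  3. pour(C -> A) -> (A=1 B=9 C=0)
Reached target in 3 moves.

Answer: 3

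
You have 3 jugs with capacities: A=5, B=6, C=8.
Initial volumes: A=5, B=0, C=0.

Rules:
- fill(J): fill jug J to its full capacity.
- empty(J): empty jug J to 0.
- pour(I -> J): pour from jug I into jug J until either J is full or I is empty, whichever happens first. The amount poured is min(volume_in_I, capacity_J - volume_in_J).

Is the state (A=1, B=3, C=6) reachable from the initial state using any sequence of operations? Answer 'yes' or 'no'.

Answer: no

Derivation:
BFS explored all 238 reachable states.
Reachable set includes: (0,0,0), (0,0,1), (0,0,2), (0,0,3), (0,0,4), (0,0,5), (0,0,6), (0,0,7), (0,0,8), (0,1,0), (0,1,1), (0,1,2) ...
Target (A=1, B=3, C=6) not in reachable set → no.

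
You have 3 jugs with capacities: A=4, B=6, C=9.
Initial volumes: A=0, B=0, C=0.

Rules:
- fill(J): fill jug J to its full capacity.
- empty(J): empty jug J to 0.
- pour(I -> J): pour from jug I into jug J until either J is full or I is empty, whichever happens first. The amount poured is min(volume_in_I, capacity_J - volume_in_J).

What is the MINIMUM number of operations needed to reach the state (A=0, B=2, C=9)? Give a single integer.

BFS from (A=0, B=0, C=0). One shortest path:
  1. fill(B) -> (A=0 B=6 C=0)
  2. fill(C) -> (A=0 B=6 C=9)
  3. pour(B -> A) -> (A=4 B=2 C=9)
  4. empty(A) -> (A=0 B=2 C=9)
Reached target in 4 moves.

Answer: 4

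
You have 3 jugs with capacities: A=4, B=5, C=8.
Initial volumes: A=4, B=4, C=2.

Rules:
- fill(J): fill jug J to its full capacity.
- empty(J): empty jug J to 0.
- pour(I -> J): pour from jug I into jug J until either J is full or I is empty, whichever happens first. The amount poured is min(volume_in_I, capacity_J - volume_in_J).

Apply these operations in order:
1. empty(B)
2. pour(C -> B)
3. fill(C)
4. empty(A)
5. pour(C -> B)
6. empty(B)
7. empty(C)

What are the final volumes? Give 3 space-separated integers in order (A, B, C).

Answer: 0 0 0

Derivation:
Step 1: empty(B) -> (A=4 B=0 C=2)
Step 2: pour(C -> B) -> (A=4 B=2 C=0)
Step 3: fill(C) -> (A=4 B=2 C=8)
Step 4: empty(A) -> (A=0 B=2 C=8)
Step 5: pour(C -> B) -> (A=0 B=5 C=5)
Step 6: empty(B) -> (A=0 B=0 C=5)
Step 7: empty(C) -> (A=0 B=0 C=0)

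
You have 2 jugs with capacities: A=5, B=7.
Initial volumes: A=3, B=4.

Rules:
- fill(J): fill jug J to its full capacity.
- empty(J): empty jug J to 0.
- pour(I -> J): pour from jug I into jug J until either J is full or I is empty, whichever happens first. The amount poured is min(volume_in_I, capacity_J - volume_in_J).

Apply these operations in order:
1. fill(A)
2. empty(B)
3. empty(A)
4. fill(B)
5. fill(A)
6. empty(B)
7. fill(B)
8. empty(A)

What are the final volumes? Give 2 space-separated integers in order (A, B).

Answer: 0 7

Derivation:
Step 1: fill(A) -> (A=5 B=4)
Step 2: empty(B) -> (A=5 B=0)
Step 3: empty(A) -> (A=0 B=0)
Step 4: fill(B) -> (A=0 B=7)
Step 5: fill(A) -> (A=5 B=7)
Step 6: empty(B) -> (A=5 B=0)
Step 7: fill(B) -> (A=5 B=7)
Step 8: empty(A) -> (A=0 B=7)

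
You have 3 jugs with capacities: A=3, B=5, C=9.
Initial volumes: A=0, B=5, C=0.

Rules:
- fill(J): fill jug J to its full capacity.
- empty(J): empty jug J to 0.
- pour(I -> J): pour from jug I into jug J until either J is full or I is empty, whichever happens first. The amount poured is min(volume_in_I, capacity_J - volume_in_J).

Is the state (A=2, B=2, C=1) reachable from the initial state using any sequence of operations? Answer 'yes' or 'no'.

BFS explored all 176 reachable states.
Reachable set includes: (0,0,0), (0,0,1), (0,0,2), (0,0,3), (0,0,4), (0,0,5), (0,0,6), (0,0,7), (0,0,8), (0,0,9), (0,1,0), (0,1,1) ...
Target (A=2, B=2, C=1) not in reachable set → no.

Answer: no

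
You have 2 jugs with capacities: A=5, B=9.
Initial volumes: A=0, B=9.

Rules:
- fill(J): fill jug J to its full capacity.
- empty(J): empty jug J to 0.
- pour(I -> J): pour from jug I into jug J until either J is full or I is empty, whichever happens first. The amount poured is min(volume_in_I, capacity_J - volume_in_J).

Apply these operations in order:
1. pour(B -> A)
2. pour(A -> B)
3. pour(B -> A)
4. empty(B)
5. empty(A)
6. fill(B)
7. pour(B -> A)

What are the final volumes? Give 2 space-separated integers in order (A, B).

Step 1: pour(B -> A) -> (A=5 B=4)
Step 2: pour(A -> B) -> (A=0 B=9)
Step 3: pour(B -> A) -> (A=5 B=4)
Step 4: empty(B) -> (A=5 B=0)
Step 5: empty(A) -> (A=0 B=0)
Step 6: fill(B) -> (A=0 B=9)
Step 7: pour(B -> A) -> (A=5 B=4)

Answer: 5 4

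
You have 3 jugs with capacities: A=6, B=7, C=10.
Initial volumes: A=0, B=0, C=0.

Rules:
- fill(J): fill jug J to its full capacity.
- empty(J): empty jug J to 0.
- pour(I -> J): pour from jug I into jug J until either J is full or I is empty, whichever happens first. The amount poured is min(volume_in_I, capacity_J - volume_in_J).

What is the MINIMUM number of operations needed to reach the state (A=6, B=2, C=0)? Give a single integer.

Answer: 6

Derivation:
BFS from (A=0, B=0, C=0). One shortest path:
  1. fill(B) -> (A=0 B=7 C=0)
  2. pour(B -> A) -> (A=6 B=1 C=0)
  3. empty(A) -> (A=0 B=1 C=0)
  4. pour(B -> A) -> (A=1 B=0 C=0)
  5. fill(B) -> (A=1 B=7 C=0)
  6. pour(B -> A) -> (A=6 B=2 C=0)
Reached target in 6 moves.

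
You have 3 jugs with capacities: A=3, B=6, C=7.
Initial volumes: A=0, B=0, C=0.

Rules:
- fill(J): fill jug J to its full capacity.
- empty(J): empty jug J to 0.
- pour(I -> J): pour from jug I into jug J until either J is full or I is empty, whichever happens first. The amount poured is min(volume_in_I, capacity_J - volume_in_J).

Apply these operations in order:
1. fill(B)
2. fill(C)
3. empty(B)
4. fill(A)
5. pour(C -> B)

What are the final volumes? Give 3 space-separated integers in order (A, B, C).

Step 1: fill(B) -> (A=0 B=6 C=0)
Step 2: fill(C) -> (A=0 B=6 C=7)
Step 3: empty(B) -> (A=0 B=0 C=7)
Step 4: fill(A) -> (A=3 B=0 C=7)
Step 5: pour(C -> B) -> (A=3 B=6 C=1)

Answer: 3 6 1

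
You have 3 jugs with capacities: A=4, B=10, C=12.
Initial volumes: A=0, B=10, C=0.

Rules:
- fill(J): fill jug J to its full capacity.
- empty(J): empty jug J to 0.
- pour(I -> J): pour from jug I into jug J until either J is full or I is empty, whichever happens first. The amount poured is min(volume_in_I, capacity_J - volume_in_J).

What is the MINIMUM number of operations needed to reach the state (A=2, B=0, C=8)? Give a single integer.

BFS from (A=0, B=10, C=0). One shortest path:
  1. pour(B -> A) -> (A=4 B=6 C=0)
  2. pour(A -> C) -> (A=0 B=6 C=4)
  3. pour(B -> A) -> (A=4 B=2 C=4)
  4. pour(A -> C) -> (A=0 B=2 C=8)
  5. pour(B -> A) -> (A=2 B=0 C=8)
Reached target in 5 moves.

Answer: 5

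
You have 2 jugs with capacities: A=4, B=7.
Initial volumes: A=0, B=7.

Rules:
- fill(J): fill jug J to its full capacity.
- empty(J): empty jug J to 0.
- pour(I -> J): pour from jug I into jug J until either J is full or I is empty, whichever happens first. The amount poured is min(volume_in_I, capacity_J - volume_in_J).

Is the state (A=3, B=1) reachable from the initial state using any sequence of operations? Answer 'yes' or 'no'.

BFS explored all 22 reachable states.
Reachable set includes: (0,0), (0,1), (0,2), (0,3), (0,4), (0,5), (0,6), (0,7), (1,0), (1,7), (2,0), (2,7) ...
Target (A=3, B=1) not in reachable set → no.

Answer: no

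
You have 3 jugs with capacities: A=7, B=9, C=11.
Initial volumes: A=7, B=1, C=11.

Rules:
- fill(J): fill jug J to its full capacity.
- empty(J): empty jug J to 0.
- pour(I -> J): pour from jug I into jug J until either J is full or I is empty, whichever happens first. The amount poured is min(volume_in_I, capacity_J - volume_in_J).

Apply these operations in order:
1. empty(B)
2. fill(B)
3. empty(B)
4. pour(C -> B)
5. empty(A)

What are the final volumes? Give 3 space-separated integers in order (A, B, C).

Answer: 0 9 2

Derivation:
Step 1: empty(B) -> (A=7 B=0 C=11)
Step 2: fill(B) -> (A=7 B=9 C=11)
Step 3: empty(B) -> (A=7 B=0 C=11)
Step 4: pour(C -> B) -> (A=7 B=9 C=2)
Step 5: empty(A) -> (A=0 B=9 C=2)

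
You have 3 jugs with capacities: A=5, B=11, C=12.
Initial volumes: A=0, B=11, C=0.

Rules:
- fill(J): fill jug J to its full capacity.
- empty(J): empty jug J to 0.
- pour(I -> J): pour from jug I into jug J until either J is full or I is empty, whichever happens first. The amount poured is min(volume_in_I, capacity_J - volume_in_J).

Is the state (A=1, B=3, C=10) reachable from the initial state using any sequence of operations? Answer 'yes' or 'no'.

Answer: no

Derivation:
BFS explored all 496 reachable states.
Reachable set includes: (0,0,0), (0,0,1), (0,0,2), (0,0,3), (0,0,4), (0,0,5), (0,0,6), (0,0,7), (0,0,8), (0,0,9), (0,0,10), (0,0,11) ...
Target (A=1, B=3, C=10) not in reachable set → no.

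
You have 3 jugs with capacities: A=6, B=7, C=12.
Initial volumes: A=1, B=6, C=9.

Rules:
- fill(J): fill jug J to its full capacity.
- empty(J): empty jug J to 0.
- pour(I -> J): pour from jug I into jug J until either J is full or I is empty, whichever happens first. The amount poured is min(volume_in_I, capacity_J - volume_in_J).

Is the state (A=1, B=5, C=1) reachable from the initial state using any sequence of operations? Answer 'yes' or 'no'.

BFS explored all 399 reachable states.
Reachable set includes: (0,0,0), (0,0,1), (0,0,2), (0,0,3), (0,0,4), (0,0,5), (0,0,6), (0,0,7), (0,0,8), (0,0,9), (0,0,10), (0,0,11) ...
Target (A=1, B=5, C=1) not in reachable set → no.

Answer: no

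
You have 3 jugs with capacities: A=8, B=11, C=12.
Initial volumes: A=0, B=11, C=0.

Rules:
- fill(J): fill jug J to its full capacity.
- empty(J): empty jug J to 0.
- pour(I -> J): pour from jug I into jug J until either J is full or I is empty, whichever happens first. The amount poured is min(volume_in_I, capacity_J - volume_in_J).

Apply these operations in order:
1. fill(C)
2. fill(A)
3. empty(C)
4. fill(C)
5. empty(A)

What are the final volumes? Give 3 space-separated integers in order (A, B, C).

Step 1: fill(C) -> (A=0 B=11 C=12)
Step 2: fill(A) -> (A=8 B=11 C=12)
Step 3: empty(C) -> (A=8 B=11 C=0)
Step 4: fill(C) -> (A=8 B=11 C=12)
Step 5: empty(A) -> (A=0 B=11 C=12)

Answer: 0 11 12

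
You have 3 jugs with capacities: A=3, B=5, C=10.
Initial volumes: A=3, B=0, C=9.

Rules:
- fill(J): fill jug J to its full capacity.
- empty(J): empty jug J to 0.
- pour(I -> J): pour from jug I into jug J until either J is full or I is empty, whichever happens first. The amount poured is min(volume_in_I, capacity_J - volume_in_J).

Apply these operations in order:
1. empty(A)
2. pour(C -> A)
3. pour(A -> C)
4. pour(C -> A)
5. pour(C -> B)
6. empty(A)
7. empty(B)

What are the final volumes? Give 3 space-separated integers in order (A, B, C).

Answer: 0 0 1

Derivation:
Step 1: empty(A) -> (A=0 B=0 C=9)
Step 2: pour(C -> A) -> (A=3 B=0 C=6)
Step 3: pour(A -> C) -> (A=0 B=0 C=9)
Step 4: pour(C -> A) -> (A=3 B=0 C=6)
Step 5: pour(C -> B) -> (A=3 B=5 C=1)
Step 6: empty(A) -> (A=0 B=5 C=1)
Step 7: empty(B) -> (A=0 B=0 C=1)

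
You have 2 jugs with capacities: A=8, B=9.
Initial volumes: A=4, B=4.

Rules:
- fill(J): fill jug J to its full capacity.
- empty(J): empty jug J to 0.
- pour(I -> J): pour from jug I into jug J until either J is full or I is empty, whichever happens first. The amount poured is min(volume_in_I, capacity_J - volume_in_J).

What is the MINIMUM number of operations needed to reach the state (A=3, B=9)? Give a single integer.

BFS from (A=4, B=4). One shortest path:
  1. fill(A) -> (A=8 B=4)
  2. pour(A -> B) -> (A=3 B=9)
Reached target in 2 moves.

Answer: 2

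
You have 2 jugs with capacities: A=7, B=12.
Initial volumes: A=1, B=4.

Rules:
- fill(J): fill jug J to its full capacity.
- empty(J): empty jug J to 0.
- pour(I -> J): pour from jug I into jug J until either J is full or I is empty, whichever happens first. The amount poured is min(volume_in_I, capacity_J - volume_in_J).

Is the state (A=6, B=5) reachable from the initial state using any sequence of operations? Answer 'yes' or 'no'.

Answer: no

Derivation:
BFS explored all 39 reachable states.
Reachable set includes: (0,0), (0,1), (0,2), (0,3), (0,4), (0,5), (0,6), (0,7), (0,8), (0,9), (0,10), (0,11) ...
Target (A=6, B=5) not in reachable set → no.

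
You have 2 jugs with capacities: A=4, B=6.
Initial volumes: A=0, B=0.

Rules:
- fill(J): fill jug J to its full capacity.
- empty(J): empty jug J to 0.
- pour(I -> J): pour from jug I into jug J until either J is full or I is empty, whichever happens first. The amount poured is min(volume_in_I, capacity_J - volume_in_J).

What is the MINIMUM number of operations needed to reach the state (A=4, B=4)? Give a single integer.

BFS from (A=0, B=0). One shortest path:
  1. fill(A) -> (A=4 B=0)
  2. pour(A -> B) -> (A=0 B=4)
  3. fill(A) -> (A=4 B=4)
Reached target in 3 moves.

Answer: 3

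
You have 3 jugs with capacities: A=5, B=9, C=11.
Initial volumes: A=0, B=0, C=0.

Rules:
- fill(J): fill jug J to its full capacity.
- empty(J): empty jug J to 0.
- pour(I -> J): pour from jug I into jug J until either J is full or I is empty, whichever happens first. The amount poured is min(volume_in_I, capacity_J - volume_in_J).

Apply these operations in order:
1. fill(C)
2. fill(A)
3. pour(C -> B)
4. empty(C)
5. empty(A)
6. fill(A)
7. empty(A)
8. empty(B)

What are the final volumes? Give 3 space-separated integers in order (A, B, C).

Answer: 0 0 0

Derivation:
Step 1: fill(C) -> (A=0 B=0 C=11)
Step 2: fill(A) -> (A=5 B=0 C=11)
Step 3: pour(C -> B) -> (A=5 B=9 C=2)
Step 4: empty(C) -> (A=5 B=9 C=0)
Step 5: empty(A) -> (A=0 B=9 C=0)
Step 6: fill(A) -> (A=5 B=9 C=0)
Step 7: empty(A) -> (A=0 B=9 C=0)
Step 8: empty(B) -> (A=0 B=0 C=0)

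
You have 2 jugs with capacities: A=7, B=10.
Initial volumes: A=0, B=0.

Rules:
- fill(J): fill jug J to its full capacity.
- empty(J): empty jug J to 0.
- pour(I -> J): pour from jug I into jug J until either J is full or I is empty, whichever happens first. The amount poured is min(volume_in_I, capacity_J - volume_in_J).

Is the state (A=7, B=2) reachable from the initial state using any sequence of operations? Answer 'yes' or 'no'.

Answer: yes

Derivation:
BFS from (A=0, B=0):
  1. fill(B) -> (A=0 B=10)
  2. pour(B -> A) -> (A=7 B=3)
  3. empty(A) -> (A=0 B=3)
  4. pour(B -> A) -> (A=3 B=0)
  5. fill(B) -> (A=3 B=10)
  6. pour(B -> A) -> (A=7 B=6)
  7. empty(A) -> (A=0 B=6)
  8. pour(B -> A) -> (A=6 B=0)
  9. fill(B) -> (A=6 B=10)
  10. pour(B -> A) -> (A=7 B=9)
  11. empty(A) -> (A=0 B=9)
  12. pour(B -> A) -> (A=7 B=2)
Target reached → yes.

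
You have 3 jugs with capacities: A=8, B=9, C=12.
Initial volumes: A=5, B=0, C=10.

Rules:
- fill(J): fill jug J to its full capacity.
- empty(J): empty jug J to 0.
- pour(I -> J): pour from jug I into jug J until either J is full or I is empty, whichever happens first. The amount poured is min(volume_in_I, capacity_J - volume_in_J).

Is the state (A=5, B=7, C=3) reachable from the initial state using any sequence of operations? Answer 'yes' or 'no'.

Answer: no

Derivation:
BFS explored all 554 reachable states.
Reachable set includes: (0,0,0), (0,0,1), (0,0,2), (0,0,3), (0,0,4), (0,0,5), (0,0,6), (0,0,7), (0,0,8), (0,0,9), (0,0,10), (0,0,11) ...
Target (A=5, B=7, C=3) not in reachable set → no.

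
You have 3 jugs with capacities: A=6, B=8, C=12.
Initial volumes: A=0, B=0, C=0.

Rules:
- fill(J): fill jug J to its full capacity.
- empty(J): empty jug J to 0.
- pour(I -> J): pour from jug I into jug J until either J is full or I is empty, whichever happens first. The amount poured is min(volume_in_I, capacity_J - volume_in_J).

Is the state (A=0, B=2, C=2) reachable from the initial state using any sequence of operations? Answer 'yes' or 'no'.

Answer: yes

Derivation:
BFS from (A=0, B=0, C=0):
  1. fill(B) -> (A=0 B=8 C=0)
  2. pour(B -> A) -> (A=6 B=2 C=0)
  3. empty(A) -> (A=0 B=2 C=0)
  4. pour(B -> C) -> (A=0 B=0 C=2)
  5. fill(B) -> (A=0 B=8 C=2)
  6. pour(B -> A) -> (A=6 B=2 C=2)
  7. empty(A) -> (A=0 B=2 C=2)
Target reached → yes.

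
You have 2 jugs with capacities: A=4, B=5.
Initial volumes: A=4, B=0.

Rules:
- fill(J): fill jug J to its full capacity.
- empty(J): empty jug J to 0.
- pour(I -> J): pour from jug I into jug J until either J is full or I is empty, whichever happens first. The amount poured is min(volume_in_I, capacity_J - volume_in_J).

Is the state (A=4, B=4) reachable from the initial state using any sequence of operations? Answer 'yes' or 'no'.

Answer: yes

Derivation:
BFS from (A=4, B=0):
  1. pour(A -> B) -> (A=0 B=4)
  2. fill(A) -> (A=4 B=4)
Target reached → yes.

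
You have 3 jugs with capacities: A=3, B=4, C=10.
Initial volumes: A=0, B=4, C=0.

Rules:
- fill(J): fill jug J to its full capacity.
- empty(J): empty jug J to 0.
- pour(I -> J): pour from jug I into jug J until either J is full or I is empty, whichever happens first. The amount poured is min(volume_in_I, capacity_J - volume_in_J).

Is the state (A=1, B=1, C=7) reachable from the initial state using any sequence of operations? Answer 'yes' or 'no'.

BFS explored all 166 reachable states.
Reachable set includes: (0,0,0), (0,0,1), (0,0,2), (0,0,3), (0,0,4), (0,0,5), (0,0,6), (0,0,7), (0,0,8), (0,0,9), (0,0,10), (0,1,0) ...
Target (A=1, B=1, C=7) not in reachable set → no.

Answer: no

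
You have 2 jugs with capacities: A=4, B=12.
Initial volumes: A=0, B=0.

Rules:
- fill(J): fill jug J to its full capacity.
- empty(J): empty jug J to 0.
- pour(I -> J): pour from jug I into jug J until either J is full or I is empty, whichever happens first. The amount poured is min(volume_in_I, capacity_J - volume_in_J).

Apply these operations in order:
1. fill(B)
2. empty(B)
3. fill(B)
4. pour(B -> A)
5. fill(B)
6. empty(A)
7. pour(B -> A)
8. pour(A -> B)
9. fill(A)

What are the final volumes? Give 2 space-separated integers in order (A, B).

Step 1: fill(B) -> (A=0 B=12)
Step 2: empty(B) -> (A=0 B=0)
Step 3: fill(B) -> (A=0 B=12)
Step 4: pour(B -> A) -> (A=4 B=8)
Step 5: fill(B) -> (A=4 B=12)
Step 6: empty(A) -> (A=0 B=12)
Step 7: pour(B -> A) -> (A=4 B=8)
Step 8: pour(A -> B) -> (A=0 B=12)
Step 9: fill(A) -> (A=4 B=12)

Answer: 4 12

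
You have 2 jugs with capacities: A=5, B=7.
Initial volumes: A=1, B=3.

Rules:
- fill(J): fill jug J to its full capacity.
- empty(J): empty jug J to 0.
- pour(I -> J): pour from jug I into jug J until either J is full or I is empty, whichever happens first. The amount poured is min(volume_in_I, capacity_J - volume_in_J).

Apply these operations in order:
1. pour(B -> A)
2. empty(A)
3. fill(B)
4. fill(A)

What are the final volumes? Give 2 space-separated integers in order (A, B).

Step 1: pour(B -> A) -> (A=4 B=0)
Step 2: empty(A) -> (A=0 B=0)
Step 3: fill(B) -> (A=0 B=7)
Step 4: fill(A) -> (A=5 B=7)

Answer: 5 7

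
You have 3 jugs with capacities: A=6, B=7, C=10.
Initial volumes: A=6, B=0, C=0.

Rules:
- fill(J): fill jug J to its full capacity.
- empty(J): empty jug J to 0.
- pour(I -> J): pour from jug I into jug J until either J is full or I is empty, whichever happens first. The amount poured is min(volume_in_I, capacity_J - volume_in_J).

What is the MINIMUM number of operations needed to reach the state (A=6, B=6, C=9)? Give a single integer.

Answer: 7

Derivation:
BFS from (A=6, B=0, C=0). One shortest path:
  1. fill(C) -> (A=6 B=0 C=10)
  2. pour(A -> B) -> (A=0 B=6 C=10)
  3. fill(A) -> (A=6 B=6 C=10)
  4. pour(C -> B) -> (A=6 B=7 C=9)
  5. empty(B) -> (A=6 B=0 C=9)
  6. pour(A -> B) -> (A=0 B=6 C=9)
  7. fill(A) -> (A=6 B=6 C=9)
Reached target in 7 moves.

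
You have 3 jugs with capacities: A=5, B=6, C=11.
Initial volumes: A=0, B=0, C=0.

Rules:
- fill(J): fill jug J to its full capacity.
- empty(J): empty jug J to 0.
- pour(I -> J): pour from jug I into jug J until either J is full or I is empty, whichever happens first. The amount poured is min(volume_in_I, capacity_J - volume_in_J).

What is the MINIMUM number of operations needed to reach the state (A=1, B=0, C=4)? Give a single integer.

BFS from (A=0, B=0, C=0). One shortest path:
  1. fill(C) -> (A=0 B=0 C=11)
  2. pour(C -> B) -> (A=0 B=6 C=5)
  3. pour(B -> A) -> (A=5 B=1 C=5)
  4. pour(A -> C) -> (A=0 B=1 C=10)
  5. pour(B -> A) -> (A=1 B=0 C=10)
  6. pour(C -> B) -> (A=1 B=6 C=4)
  7. empty(B) -> (A=1 B=0 C=4)
Reached target in 7 moves.

Answer: 7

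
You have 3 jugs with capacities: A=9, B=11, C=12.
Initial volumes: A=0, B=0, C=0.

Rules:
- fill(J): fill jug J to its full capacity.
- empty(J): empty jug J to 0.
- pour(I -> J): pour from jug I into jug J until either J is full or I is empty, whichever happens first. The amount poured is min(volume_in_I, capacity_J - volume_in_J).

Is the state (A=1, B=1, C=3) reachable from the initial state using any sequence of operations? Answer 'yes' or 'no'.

BFS explored all 680 reachable states.
Reachable set includes: (0,0,0), (0,0,1), (0,0,2), (0,0,3), (0,0,4), (0,0,5), (0,0,6), (0,0,7), (0,0,8), (0,0,9), (0,0,10), (0,0,11) ...
Target (A=1, B=1, C=3) not in reachable set → no.

Answer: no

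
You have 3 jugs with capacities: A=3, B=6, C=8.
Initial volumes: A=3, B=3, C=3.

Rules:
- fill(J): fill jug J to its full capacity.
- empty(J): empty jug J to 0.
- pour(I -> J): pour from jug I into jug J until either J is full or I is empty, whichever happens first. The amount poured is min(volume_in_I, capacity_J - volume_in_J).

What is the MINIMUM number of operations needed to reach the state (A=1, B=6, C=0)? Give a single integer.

BFS from (A=3, B=3, C=3). One shortest path:
  1. pour(B -> C) -> (A=3 B=0 C=6)
  2. fill(B) -> (A=3 B=6 C=6)
  3. pour(A -> C) -> (A=1 B=6 C=8)
  4. empty(C) -> (A=1 B=6 C=0)
Reached target in 4 moves.

Answer: 4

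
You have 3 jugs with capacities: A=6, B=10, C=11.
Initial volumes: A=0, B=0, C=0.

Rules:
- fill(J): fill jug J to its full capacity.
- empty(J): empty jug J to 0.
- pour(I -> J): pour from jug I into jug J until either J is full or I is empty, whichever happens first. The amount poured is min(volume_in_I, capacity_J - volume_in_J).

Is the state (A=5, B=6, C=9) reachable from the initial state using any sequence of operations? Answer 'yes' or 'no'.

Answer: no

Derivation:
BFS explored all 474 reachable states.
Reachable set includes: (0,0,0), (0,0,1), (0,0,2), (0,0,3), (0,0,4), (0,0,5), (0,0,6), (0,0,7), (0,0,8), (0,0,9), (0,0,10), (0,0,11) ...
Target (A=5, B=6, C=9) not in reachable set → no.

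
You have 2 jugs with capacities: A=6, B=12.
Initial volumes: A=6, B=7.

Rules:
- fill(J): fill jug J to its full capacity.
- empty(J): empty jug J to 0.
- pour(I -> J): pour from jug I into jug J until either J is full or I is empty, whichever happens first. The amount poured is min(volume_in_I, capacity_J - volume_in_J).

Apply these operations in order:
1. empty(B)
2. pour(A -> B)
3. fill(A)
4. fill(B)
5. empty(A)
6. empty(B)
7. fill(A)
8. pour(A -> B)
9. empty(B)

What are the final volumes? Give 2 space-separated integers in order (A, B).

Answer: 0 0

Derivation:
Step 1: empty(B) -> (A=6 B=0)
Step 2: pour(A -> B) -> (A=0 B=6)
Step 3: fill(A) -> (A=6 B=6)
Step 4: fill(B) -> (A=6 B=12)
Step 5: empty(A) -> (A=0 B=12)
Step 6: empty(B) -> (A=0 B=0)
Step 7: fill(A) -> (A=6 B=0)
Step 8: pour(A -> B) -> (A=0 B=6)
Step 9: empty(B) -> (A=0 B=0)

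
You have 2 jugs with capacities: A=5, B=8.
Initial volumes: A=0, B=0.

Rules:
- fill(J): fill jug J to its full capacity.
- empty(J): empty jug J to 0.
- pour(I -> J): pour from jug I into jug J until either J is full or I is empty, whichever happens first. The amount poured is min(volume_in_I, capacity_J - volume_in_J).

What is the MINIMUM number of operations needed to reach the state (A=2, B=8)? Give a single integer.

BFS from (A=0, B=0). One shortest path:
  1. fill(A) -> (A=5 B=0)
  2. pour(A -> B) -> (A=0 B=5)
  3. fill(A) -> (A=5 B=5)
  4. pour(A -> B) -> (A=2 B=8)
Reached target in 4 moves.

Answer: 4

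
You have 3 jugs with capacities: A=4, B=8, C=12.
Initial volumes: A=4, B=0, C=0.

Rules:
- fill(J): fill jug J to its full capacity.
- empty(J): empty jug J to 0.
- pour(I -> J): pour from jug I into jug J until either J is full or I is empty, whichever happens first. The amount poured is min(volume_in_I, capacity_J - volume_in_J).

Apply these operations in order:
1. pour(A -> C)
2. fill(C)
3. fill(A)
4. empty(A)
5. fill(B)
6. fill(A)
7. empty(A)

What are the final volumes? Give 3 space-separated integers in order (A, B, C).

Step 1: pour(A -> C) -> (A=0 B=0 C=4)
Step 2: fill(C) -> (A=0 B=0 C=12)
Step 3: fill(A) -> (A=4 B=0 C=12)
Step 4: empty(A) -> (A=0 B=0 C=12)
Step 5: fill(B) -> (A=0 B=8 C=12)
Step 6: fill(A) -> (A=4 B=8 C=12)
Step 7: empty(A) -> (A=0 B=8 C=12)

Answer: 0 8 12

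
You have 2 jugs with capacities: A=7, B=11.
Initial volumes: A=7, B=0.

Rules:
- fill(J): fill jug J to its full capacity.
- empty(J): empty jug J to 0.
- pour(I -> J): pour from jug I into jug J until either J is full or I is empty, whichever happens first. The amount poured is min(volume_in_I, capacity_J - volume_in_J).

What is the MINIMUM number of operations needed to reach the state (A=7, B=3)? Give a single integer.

BFS from (A=7, B=0). One shortest path:
  1. pour(A -> B) -> (A=0 B=7)
  2. fill(A) -> (A=7 B=7)
  3. pour(A -> B) -> (A=3 B=11)
  4. empty(B) -> (A=3 B=0)
  5. pour(A -> B) -> (A=0 B=3)
  6. fill(A) -> (A=7 B=3)
Reached target in 6 moves.

Answer: 6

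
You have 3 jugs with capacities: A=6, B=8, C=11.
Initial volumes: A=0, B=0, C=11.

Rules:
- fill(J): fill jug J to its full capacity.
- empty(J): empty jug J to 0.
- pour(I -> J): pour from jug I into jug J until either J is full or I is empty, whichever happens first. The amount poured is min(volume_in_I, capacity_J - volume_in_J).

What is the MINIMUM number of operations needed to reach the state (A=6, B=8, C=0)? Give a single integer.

Answer: 3

Derivation:
BFS from (A=0, B=0, C=11). One shortest path:
  1. fill(A) -> (A=6 B=0 C=11)
  2. fill(B) -> (A=6 B=8 C=11)
  3. empty(C) -> (A=6 B=8 C=0)
Reached target in 3 moves.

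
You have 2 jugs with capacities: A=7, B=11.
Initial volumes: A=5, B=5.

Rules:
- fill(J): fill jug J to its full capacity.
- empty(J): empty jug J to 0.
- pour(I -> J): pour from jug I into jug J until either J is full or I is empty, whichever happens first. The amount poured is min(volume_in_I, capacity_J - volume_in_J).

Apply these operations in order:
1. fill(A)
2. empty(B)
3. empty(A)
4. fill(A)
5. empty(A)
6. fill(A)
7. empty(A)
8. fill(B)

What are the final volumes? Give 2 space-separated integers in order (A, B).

Step 1: fill(A) -> (A=7 B=5)
Step 2: empty(B) -> (A=7 B=0)
Step 3: empty(A) -> (A=0 B=0)
Step 4: fill(A) -> (A=7 B=0)
Step 5: empty(A) -> (A=0 B=0)
Step 6: fill(A) -> (A=7 B=0)
Step 7: empty(A) -> (A=0 B=0)
Step 8: fill(B) -> (A=0 B=11)

Answer: 0 11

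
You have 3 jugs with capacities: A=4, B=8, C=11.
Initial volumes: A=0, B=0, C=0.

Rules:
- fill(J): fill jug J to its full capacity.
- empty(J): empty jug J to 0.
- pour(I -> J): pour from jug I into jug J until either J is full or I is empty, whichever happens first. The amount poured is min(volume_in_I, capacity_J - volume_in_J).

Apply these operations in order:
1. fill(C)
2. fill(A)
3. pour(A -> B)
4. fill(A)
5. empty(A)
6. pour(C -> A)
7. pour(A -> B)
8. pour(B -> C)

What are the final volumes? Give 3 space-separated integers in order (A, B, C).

Step 1: fill(C) -> (A=0 B=0 C=11)
Step 2: fill(A) -> (A=4 B=0 C=11)
Step 3: pour(A -> B) -> (A=0 B=4 C=11)
Step 4: fill(A) -> (A=4 B=4 C=11)
Step 5: empty(A) -> (A=0 B=4 C=11)
Step 6: pour(C -> A) -> (A=4 B=4 C=7)
Step 7: pour(A -> B) -> (A=0 B=8 C=7)
Step 8: pour(B -> C) -> (A=0 B=4 C=11)

Answer: 0 4 11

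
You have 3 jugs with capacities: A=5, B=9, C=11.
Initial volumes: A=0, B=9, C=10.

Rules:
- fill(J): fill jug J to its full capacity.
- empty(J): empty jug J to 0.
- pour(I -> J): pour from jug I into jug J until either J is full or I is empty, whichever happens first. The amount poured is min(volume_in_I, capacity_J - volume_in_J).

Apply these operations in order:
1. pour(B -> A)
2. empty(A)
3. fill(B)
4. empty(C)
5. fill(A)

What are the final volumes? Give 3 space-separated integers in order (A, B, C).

Answer: 5 9 0

Derivation:
Step 1: pour(B -> A) -> (A=5 B=4 C=10)
Step 2: empty(A) -> (A=0 B=4 C=10)
Step 3: fill(B) -> (A=0 B=9 C=10)
Step 4: empty(C) -> (A=0 B=9 C=0)
Step 5: fill(A) -> (A=5 B=9 C=0)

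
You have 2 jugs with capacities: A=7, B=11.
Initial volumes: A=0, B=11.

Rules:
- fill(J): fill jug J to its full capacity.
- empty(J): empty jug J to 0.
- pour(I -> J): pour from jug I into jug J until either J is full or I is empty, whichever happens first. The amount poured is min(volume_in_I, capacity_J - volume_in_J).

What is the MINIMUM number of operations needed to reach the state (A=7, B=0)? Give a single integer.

Answer: 2

Derivation:
BFS from (A=0, B=11). One shortest path:
  1. fill(A) -> (A=7 B=11)
  2. empty(B) -> (A=7 B=0)
Reached target in 2 moves.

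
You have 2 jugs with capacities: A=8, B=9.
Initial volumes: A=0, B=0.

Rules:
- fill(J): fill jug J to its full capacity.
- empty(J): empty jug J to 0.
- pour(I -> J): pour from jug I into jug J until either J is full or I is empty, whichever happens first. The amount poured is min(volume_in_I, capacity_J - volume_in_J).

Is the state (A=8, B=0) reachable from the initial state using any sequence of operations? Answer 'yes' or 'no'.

BFS from (A=0, B=0):
  1. fill(A) -> (A=8 B=0)
Target reached → yes.

Answer: yes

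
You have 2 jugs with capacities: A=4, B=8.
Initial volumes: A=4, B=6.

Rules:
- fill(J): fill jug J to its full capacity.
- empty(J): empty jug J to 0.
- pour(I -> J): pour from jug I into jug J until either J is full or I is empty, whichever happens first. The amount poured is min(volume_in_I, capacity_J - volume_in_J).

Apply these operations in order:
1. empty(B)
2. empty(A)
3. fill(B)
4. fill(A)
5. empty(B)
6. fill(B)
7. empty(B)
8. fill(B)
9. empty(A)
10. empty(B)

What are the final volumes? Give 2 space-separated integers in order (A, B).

Answer: 0 0

Derivation:
Step 1: empty(B) -> (A=4 B=0)
Step 2: empty(A) -> (A=0 B=0)
Step 3: fill(B) -> (A=0 B=8)
Step 4: fill(A) -> (A=4 B=8)
Step 5: empty(B) -> (A=4 B=0)
Step 6: fill(B) -> (A=4 B=8)
Step 7: empty(B) -> (A=4 B=0)
Step 8: fill(B) -> (A=4 B=8)
Step 9: empty(A) -> (A=0 B=8)
Step 10: empty(B) -> (A=0 B=0)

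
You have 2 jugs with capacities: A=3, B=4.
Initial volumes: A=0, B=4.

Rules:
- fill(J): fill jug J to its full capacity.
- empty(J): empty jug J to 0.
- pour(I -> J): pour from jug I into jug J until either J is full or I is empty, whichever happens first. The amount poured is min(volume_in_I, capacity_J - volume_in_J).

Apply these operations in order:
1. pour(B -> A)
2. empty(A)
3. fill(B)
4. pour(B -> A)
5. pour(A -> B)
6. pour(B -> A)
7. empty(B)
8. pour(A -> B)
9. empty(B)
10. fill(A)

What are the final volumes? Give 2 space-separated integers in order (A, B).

Answer: 3 0

Derivation:
Step 1: pour(B -> A) -> (A=3 B=1)
Step 2: empty(A) -> (A=0 B=1)
Step 3: fill(B) -> (A=0 B=4)
Step 4: pour(B -> A) -> (A=3 B=1)
Step 5: pour(A -> B) -> (A=0 B=4)
Step 6: pour(B -> A) -> (A=3 B=1)
Step 7: empty(B) -> (A=3 B=0)
Step 8: pour(A -> B) -> (A=0 B=3)
Step 9: empty(B) -> (A=0 B=0)
Step 10: fill(A) -> (A=3 B=0)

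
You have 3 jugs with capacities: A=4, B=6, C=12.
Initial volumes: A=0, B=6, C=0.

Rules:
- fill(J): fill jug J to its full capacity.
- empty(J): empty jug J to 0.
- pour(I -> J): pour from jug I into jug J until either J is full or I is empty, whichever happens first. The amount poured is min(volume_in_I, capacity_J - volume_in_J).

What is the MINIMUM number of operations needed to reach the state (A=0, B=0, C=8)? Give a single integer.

BFS from (A=0, B=6, C=0). One shortest path:
  1. empty(B) -> (A=0 B=0 C=0)
  2. fill(C) -> (A=0 B=0 C=12)
  3. pour(C -> A) -> (A=4 B=0 C=8)
  4. empty(A) -> (A=0 B=0 C=8)
Reached target in 4 moves.

Answer: 4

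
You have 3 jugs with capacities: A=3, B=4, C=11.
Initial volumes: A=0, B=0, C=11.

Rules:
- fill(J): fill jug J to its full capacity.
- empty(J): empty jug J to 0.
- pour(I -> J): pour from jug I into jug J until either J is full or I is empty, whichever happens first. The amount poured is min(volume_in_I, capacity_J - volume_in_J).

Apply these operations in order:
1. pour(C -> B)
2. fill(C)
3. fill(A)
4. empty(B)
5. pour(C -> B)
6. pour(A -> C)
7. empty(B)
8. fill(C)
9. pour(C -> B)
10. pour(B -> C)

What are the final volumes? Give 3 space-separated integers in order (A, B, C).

Answer: 0 0 11

Derivation:
Step 1: pour(C -> B) -> (A=0 B=4 C=7)
Step 2: fill(C) -> (A=0 B=4 C=11)
Step 3: fill(A) -> (A=3 B=4 C=11)
Step 4: empty(B) -> (A=3 B=0 C=11)
Step 5: pour(C -> B) -> (A=3 B=4 C=7)
Step 6: pour(A -> C) -> (A=0 B=4 C=10)
Step 7: empty(B) -> (A=0 B=0 C=10)
Step 8: fill(C) -> (A=0 B=0 C=11)
Step 9: pour(C -> B) -> (A=0 B=4 C=7)
Step 10: pour(B -> C) -> (A=0 B=0 C=11)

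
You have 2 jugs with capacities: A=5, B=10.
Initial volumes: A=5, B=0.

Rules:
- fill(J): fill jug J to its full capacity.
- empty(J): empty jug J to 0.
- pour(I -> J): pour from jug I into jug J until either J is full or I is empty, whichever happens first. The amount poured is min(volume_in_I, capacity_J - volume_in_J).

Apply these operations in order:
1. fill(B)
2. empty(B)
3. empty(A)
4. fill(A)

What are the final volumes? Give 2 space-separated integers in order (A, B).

Answer: 5 0

Derivation:
Step 1: fill(B) -> (A=5 B=10)
Step 2: empty(B) -> (A=5 B=0)
Step 3: empty(A) -> (A=0 B=0)
Step 4: fill(A) -> (A=5 B=0)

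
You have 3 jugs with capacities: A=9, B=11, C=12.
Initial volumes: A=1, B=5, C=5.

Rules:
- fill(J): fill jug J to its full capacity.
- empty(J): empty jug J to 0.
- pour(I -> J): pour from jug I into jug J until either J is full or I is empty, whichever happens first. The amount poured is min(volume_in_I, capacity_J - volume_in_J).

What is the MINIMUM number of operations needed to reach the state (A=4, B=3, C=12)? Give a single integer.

Answer: 7

Derivation:
BFS from (A=1, B=5, C=5). One shortest path:
  1. fill(B) -> (A=1 B=11 C=5)
  2. pour(B -> C) -> (A=1 B=4 C=12)
  3. pour(C -> A) -> (A=9 B=4 C=4)
  4. empty(A) -> (A=0 B=4 C=4)
  5. pour(B -> A) -> (A=4 B=0 C=4)
  6. fill(B) -> (A=4 B=11 C=4)
  7. pour(B -> C) -> (A=4 B=3 C=12)
Reached target in 7 moves.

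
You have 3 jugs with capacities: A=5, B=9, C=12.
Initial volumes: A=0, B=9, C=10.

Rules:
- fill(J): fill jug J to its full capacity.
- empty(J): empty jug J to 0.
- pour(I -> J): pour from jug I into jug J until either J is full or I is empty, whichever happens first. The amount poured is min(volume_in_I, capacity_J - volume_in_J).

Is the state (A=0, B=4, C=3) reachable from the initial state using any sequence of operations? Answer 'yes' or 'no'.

BFS from (A=0, B=9, C=10):
  1. pour(B -> A) -> (A=5 B=4 C=10)
  2. pour(A -> C) -> (A=3 B=4 C=12)
  3. empty(C) -> (A=3 B=4 C=0)
  4. pour(A -> C) -> (A=0 B=4 C=3)
Target reached → yes.

Answer: yes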